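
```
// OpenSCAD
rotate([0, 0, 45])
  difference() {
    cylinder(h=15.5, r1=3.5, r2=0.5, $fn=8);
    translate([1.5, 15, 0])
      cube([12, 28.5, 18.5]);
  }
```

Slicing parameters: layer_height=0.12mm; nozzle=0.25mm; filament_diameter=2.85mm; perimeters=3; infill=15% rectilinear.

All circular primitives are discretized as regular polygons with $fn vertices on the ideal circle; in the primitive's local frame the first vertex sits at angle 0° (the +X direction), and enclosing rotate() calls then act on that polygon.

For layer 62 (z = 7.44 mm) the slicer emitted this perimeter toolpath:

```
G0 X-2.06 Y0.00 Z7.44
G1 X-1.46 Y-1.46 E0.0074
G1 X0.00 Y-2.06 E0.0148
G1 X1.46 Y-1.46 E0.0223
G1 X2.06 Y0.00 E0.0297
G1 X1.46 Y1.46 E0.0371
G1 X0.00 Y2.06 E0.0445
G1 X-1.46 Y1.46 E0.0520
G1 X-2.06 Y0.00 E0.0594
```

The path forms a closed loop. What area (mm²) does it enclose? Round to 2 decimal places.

12.03 mm²

Apply the shoelace formula to the sequence of (X, Y) vertices; enclosed area = 12.03 mm².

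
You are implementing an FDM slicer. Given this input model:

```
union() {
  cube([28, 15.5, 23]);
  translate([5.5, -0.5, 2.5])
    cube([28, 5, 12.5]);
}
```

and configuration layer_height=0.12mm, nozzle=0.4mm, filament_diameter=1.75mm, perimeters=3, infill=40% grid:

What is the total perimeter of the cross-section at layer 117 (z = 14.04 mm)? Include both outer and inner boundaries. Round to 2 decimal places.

99.00 mm

At z = 14.04 mm: the cube is present — its section is the full 28×15.5 rectangle (perimeter 87.00 mm); the 28×5 cube at (5.5, -0.5) contributes its full rectangle (perimeter 66.00 mm); Combining (union): the regions partially overlap (shared area 101.25 mm²), so the edge portions inside another operand are dropped and the merged outline is re-measured after clipping — boundary = 99.00 mm. Overall, the cross-section is a single solid region. Total boundary length (outer) = 99.00 mm.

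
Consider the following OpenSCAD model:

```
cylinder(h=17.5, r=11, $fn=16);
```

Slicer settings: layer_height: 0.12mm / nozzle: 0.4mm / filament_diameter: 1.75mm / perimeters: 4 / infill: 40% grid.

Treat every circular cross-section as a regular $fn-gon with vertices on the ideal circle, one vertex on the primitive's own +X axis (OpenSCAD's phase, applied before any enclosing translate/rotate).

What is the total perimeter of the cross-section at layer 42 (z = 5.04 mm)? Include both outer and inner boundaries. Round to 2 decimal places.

At z = 5.04 mm: the r=11 cylinder contributes a regular 16-gon of circumradius 11 (perimeter = 2·16·11.000·sin(180°/16) = 68.67 mm). Overall, the cross-section is a single solid region. Total boundary length (outer) = 68.67 mm.

68.67 mm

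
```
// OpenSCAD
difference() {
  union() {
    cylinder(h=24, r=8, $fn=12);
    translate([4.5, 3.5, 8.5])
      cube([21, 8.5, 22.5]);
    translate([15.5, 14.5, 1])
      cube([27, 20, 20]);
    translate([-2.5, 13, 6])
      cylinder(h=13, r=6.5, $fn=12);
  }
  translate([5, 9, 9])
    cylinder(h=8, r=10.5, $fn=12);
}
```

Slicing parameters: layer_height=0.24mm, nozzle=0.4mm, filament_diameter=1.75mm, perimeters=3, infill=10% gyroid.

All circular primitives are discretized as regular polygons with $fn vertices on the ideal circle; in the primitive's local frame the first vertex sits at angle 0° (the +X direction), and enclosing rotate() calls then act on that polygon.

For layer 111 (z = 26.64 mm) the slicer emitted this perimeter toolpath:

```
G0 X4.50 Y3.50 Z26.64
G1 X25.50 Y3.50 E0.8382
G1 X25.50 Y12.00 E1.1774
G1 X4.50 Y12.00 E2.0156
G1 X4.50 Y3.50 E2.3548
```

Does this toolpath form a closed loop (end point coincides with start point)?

Start point (G0): (4.50, 3.50). End point (last G1): the path returns to the start — closed.

yes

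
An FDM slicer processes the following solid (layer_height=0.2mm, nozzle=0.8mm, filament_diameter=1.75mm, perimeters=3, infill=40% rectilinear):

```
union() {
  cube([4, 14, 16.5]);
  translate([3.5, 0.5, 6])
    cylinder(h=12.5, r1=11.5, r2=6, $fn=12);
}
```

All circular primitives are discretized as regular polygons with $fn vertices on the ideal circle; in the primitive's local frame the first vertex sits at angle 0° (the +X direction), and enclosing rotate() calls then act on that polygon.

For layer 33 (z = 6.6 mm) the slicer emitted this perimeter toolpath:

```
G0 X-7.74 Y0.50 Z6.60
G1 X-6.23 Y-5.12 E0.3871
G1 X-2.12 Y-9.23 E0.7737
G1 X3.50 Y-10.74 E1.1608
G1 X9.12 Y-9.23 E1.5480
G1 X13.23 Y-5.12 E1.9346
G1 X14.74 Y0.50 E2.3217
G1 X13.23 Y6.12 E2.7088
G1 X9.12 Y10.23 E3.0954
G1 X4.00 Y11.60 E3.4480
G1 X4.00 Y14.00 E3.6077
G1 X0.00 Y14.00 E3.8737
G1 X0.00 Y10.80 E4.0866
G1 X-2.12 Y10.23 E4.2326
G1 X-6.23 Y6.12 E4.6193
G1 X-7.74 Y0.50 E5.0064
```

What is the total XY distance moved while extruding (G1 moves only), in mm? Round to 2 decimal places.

Sum the Euclidean lengths of each G1 segment: total = 75.26 mm.

75.26 mm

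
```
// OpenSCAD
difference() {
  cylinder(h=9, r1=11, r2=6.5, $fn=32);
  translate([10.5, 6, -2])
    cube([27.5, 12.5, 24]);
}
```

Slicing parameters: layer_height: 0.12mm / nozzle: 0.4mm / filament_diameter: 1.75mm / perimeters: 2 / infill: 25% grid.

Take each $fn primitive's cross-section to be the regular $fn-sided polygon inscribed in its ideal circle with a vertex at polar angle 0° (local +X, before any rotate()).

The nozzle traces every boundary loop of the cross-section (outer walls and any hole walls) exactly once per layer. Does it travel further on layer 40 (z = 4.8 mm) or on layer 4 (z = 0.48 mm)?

Layer 40 (z = 4.8): the cone: at t=0.533 of its height the radius interpolates to r₁+(r₂−r₁)t = 8.600, giving a regular 32-gon of that circumradius (perimeter = 2·32·8.600·sin(180°/32) = 53.95 mm); the cube at (10.5, 6) (footprint 27.5×12.5) is included at this height (perimeter 80.00 mm); After the difference (first − rest): starting from the cone, the 27.5×12.5 cube at (10.5, 6) misses the remaining region (no effect) — boundary = 53.95 mm. So its perimeter = 53.95 mm. Layer 4 (z = 0.48): the cone (r1=11→r2=6.5) has section circumradius 10.760 here — a regular 32-gon (perimeter = 2·32·10.760·sin(180°/32) = 67.50 mm); the cube at (10.5, 6) (footprint 27.5×12.5) is included at this height (perimeter 80.00 mm); After the difference (first − rest): starting from the cone, the 27.5×12.5 cube at (10.5, 6) misses the remaining region (no effect) — boundary = 67.50 mm. So its perimeter = 67.50 mm. Layer 4 is larger (67.50 vs 53.95 mm).

layer 4 (z = 0.48 mm)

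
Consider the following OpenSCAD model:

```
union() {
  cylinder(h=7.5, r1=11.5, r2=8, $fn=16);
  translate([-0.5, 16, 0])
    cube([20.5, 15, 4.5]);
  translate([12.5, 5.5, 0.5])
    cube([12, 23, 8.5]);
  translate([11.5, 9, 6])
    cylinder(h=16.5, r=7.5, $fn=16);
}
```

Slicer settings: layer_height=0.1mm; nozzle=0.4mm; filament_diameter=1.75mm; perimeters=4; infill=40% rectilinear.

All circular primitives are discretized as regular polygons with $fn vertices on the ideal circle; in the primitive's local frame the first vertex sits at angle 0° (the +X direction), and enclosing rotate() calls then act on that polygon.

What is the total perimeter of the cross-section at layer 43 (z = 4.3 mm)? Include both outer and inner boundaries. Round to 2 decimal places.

160.27 mm

At z = 4.3 mm: the cone (r1=11.5→r2=8) has section circumradius 9.493 here — a regular 16-gon (perimeter = 2·16·9.493·sin(180°/16) = 59.27 mm); the cube at (-0.5, 16) (footprint 20.5×15) is included at this height (perimeter 71.00 mm); the cube at (12.5, 5.5) (footprint 12×23) is included at this height (perimeter 70.00 mm); the cylinder at (11.5, 9) is absent (z outside [6, 22.5]); Combining (union): the regions partially overlap (shared area 93.75 mm²), so the edge portions inside another operand are dropped and the merged outline is re-measured after clipping — boundary = 160.27 mm. Overall, the cross-section has 2 separate islands. Total boundary length (outer) = 160.27 mm.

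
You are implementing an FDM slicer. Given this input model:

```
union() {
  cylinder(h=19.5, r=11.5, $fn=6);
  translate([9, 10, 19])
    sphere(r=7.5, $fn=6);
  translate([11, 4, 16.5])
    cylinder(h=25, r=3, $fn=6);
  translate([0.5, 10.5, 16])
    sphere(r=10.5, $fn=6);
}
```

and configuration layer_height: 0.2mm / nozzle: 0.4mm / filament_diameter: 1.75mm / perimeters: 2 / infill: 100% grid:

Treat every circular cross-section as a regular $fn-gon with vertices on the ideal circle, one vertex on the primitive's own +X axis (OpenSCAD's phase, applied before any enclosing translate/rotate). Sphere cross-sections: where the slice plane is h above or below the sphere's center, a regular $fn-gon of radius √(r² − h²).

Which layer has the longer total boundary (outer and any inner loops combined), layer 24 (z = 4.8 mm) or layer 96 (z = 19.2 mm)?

layer 96 (z = 19.2 mm)

Layer 24 (z = 4.8): the cylinder: section is a regular 6-gon, circumradius r=11.5 (perimeter = 2·6·11.500·sin(180°/6) = 69.00 mm); the sphere at (9, 10) is not intersected at this z (|z−center|=14.200 > r=7.5); the cylinder at (11, 4) is not intersected at this z (z outside [16.5, 41.5]); the sphere at (0.5, 10.5) is absent (|z−center|=11.200 > r=10.5); Taking the union: only the r=11.5 cylinder is present, so the union is just that shape — boundary = 69.00 mm. So its perimeter = 69.00 mm. Layer 96 (z = 19.2): the r=11.5 cylinder gives a regular 6-gon of circumradius 11.5 (constant along its height) (perimeter = 2·6·11.500·sin(180°/6) = 69.00 mm); the sphere at (9, 10): section is a regular 6-gon, circumradius = √(r²−h²) = √(7.5²−0.2²) = 7.497 (perimeter = 2·6·7.497·sin(180°/6) = 44.98 mm); the cylinder at (11, 4): section is a regular 6-gon, circumradius r=3 (perimeter = 2·6·3.000·sin(180°/6) = 18.00 mm); the r=10.5 sphere at (0.5, 10.5) slices to a regular 6-gon of circumradius 10.000 (√(r²−h²) with h=3.2 from center) (perimeter = 2·6·10.000·sin(180°/6) = 60.00 mm); Merging all regions: the regions partially overlap (shared area 193.70 mm²), so the edge portions inside another operand are dropped and the merged outline is re-measured after clipping — boundary = 96.27 mm. So its perimeter = 96.27 mm. Layer 96 is larger (96.27 vs 69.00 mm).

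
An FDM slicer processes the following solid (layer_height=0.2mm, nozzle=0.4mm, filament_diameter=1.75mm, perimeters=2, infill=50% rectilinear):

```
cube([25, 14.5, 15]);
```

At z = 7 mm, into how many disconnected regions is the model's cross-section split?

1

At z = 7 mm: the cube is present — its section is the full 25×14.5 rectangle. The result has 1 disconnected region.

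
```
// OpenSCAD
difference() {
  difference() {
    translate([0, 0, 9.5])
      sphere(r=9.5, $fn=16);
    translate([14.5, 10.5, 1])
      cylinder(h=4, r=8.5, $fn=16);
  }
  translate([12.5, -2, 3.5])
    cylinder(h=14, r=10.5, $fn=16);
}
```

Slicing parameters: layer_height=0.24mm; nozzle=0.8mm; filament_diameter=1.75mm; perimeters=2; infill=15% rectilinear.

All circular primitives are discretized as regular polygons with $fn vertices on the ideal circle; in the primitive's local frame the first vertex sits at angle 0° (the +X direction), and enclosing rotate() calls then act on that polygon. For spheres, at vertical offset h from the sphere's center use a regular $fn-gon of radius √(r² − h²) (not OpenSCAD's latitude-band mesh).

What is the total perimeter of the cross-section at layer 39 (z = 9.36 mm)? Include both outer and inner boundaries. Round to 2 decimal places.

58.90 mm

At z = 9.36 mm: the r=9.5 sphere contributes a regular 16-gon of circumradius √(9.5²−0.14²) = 9.499 (perimeter = 2·16·9.499·sin(180°/16) = 59.30 mm); the cylinder at (14.5, 10.5) is absent (z outside [1, 5]); Subtracting the remaining from the first: none of the subtracted shapes is present at this height, so the r=9.5 sphere is unchanged — boundary = 59.30 mm; the r=10.5 cylinder at (12.5, -2) contributes a regular 16-gon of circumradius 10.5 (perimeter = 2·16·10.500·sin(180°/16) = 65.55 mm); Subtracting the remaining from the first: starting from that combined region, the r=10.5 cylinder at (12.5, -2) partially overlaps it — only the 74.32 mm² overlap (of its 337.53 mm²) is removed, clipping the outline — boundary = 58.90 mm. Overall, the cross-section is a single solid region. Total boundary length (outer) = 58.90 mm.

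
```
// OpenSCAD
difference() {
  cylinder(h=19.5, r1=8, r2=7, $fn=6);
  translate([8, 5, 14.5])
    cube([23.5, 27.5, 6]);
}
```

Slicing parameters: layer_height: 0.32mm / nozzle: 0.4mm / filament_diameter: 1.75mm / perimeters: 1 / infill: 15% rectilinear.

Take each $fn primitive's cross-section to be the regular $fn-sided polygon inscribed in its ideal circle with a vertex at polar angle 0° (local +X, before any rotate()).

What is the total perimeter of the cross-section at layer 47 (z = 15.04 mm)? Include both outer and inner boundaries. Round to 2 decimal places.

At z = 15.04 mm: the cone (r1=8→r2=7) has section circumradius 7.229 here — a regular 6-gon (perimeter = 2·6·7.229·sin(180°/6) = 43.37 mm); the cube at (8, 5) is present — its section is the full 23.5×27.5 rectangle (perimeter 102.00 mm); After the difference (first − rest): starting from the cone, the 23.5×27.5 cube at (8, 5) misses the remaining region (no effect) — boundary = 43.37 mm. Overall, the cross-section is a single solid region. Total boundary length (outer) = 43.37 mm.

43.37 mm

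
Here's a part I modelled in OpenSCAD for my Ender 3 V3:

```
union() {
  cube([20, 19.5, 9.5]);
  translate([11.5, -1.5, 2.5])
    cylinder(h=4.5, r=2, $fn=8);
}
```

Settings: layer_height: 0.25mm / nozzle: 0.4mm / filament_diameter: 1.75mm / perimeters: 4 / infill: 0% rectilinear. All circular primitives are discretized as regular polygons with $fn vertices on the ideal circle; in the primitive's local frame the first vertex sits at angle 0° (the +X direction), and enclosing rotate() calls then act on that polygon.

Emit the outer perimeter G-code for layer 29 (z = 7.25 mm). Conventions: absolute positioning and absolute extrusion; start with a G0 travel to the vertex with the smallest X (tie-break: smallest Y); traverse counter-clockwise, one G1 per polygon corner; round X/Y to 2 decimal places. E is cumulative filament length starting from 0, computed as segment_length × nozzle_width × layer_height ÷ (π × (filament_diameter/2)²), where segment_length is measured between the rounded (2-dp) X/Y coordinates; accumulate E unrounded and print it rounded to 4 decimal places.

G0 X0.00 Y0.00 Z7.25
G1 X20.00 Y0.00 E0.8315
G1 X20.00 Y19.50 E1.6422
G1 X0.00 Y19.50 E2.4737
G1 X0.00 Y0.00 E3.2844

At z = 7.25 mm: the cube is present — its section is the full 20×19.5 rectangle; the cylinder at (11.5, -1.5) is absent (z outside [2.5, 7]); Taking the union: only the 20×19.5 cube is present, so the union is just that shape — 1 connected region. The outline is a single polygon with 4 vertices. Extrusion per mm of travel: 0.4 × 0.25 / (π × 0.875²) = 0.041575. Accumulating E over each segment gives final E = 3.2844.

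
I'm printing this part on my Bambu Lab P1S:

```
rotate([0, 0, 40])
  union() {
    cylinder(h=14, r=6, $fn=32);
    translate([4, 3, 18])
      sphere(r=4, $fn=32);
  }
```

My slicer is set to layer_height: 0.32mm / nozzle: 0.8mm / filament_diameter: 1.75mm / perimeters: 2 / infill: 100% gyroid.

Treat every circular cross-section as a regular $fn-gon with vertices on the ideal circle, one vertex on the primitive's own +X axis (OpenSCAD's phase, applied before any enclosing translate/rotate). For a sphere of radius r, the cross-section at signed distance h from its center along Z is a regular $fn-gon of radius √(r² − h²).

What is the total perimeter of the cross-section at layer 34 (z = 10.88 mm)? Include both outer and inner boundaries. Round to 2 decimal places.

37.64 mm

At z = 10.88 mm: the r=6 cylinder contributes a regular 32-gon of circumradius 6 (perimeter = 2·32·6.000·sin(180°/32) = 37.64 mm); the sphere at (4, 3) is absent (|z−center|=7.120 > r=4); Combining (union): only the r=6 cylinder is present, so the union is just that shape — boundary = 37.64 mm; (whole slice rotated 40° about Z — lengths, areas and connectivity unchanged). Overall, the cross-section is a single solid region. Total boundary length (outer) = 37.64 mm.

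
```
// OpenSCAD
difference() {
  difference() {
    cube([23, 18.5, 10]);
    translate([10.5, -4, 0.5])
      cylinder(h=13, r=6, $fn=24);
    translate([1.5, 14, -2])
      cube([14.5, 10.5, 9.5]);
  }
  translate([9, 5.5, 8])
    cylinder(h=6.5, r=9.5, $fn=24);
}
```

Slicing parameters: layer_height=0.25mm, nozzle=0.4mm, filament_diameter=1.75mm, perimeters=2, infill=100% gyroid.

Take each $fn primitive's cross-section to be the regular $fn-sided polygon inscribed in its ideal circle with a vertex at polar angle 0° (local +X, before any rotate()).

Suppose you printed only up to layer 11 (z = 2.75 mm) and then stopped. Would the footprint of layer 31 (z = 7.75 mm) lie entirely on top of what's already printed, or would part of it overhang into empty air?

part overhangs

Compare the two slices. At z = 2.75: the cube (footprint 23×18.5) is included at this height (area 425.50 mm²); the cylinder at (10.5, -4): section is a regular 24-gon, circumradius r=6 (area = (24/2)·6.000²·sin(360°/24) = 111.81 mm²); the cube at (1.5, 14) (footprint 14.5×10.5) is included at this height (area 152.25 mm²); Subtracting the remaining from the first: starting from the 23×18.5 cube (425.50 mm²), the r=6 cylinder at (10.5, -4) partially overlaps it — only the 12.06 mm² overlap (of its 111.81 mm²) is removed, clipping the outline; the 14.5×10.5 cube at (1.5, 14) partially overlaps it — only the 65.25 mm² overlap (of its 152.25 mm²) is removed, clipping the outline — area = 348.19 mm²; the cylinder at (9, 5.5) does not reach this height (z outside [8, 14.5]); Subtracting the remaining from the first: none of the subtracted shapes is present at this height, so that combined region is unchanged — area = 348.19 mm². At z = 7.75: the cube is present — its section is the full 23×18.5 rectangle (area 425.50 mm²); the r=6 cylinder at (10.5, -4) contributes a regular 24-gon of circumradius 6 (area = (24/2)·6.000²·sin(360°/24) = 111.81 mm²); the cube at (1.5, 14) is not intersected at this z (z outside [-2, 7.5]); After the difference (first − rest): starting from the 23×18.5 cube (425.50 mm²), the r=6 cylinder at (10.5, -4) partially overlaps it — only the 12.06 mm² overlap (of its 111.81 mm²) is removed, clipping the outline — area = 413.44 mm²; the cylinder at (9, 5.5) does not reach this height (z outside [8, 14.5]); Subtracting the remaining from the first: none of the subtracted shapes is present at this height, so that combined region is unchanged — area = 413.44 mm². Checking containment: at z = 7.75 the cross-section extends beyond the z = 2.75 cross-section by about 65.25 mm².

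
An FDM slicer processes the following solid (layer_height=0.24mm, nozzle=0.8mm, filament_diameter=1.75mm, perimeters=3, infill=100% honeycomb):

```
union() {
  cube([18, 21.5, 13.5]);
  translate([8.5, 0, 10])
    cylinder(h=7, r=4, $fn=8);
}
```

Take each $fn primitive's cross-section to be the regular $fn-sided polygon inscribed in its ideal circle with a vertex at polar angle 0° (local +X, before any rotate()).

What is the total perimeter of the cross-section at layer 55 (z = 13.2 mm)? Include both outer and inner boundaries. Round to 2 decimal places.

83.25 mm

At z = 13.2 mm: the cube is present — its section is the full 18×21.5 rectangle (perimeter 79.00 mm); the r=4 cylinder at (8.5, 0) contributes a regular 8-gon of circumradius 4 (perimeter = 2·8·4.000·sin(180°/8) = 24.49 mm); Combining (union): the regions partially overlap (shared area 22.63 mm²), so the edge portions inside another operand are dropped and the merged outline is re-measured after clipping — boundary = 83.25 mm. Overall, the cross-section is a single solid region. Total boundary length (outer) = 83.25 mm.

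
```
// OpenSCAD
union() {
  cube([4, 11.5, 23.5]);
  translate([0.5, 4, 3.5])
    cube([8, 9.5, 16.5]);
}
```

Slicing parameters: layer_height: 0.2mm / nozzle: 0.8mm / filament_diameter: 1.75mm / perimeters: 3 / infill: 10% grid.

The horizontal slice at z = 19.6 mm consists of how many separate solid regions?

At z = 19.6 mm: the cube (footprint 4×11.5) is included at this height; the 8×9.5 cube at (0.5, 4) contributes its full rectangle; Merging all regions: the regions partially overlap (shared area 26.25 mm²), so overlapping operands fuse into one piece — 1 connected region. The result has 1 disconnected region.

1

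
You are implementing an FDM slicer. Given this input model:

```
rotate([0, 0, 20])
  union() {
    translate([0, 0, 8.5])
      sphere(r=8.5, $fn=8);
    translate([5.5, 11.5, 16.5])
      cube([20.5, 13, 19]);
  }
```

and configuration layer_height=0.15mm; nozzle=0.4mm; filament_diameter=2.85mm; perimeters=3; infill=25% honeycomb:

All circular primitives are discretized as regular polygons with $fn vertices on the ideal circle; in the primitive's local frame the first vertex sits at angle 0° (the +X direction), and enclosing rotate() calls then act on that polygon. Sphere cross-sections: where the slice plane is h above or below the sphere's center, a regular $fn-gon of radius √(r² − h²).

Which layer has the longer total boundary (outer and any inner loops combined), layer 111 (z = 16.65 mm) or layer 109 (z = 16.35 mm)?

Layer 111 (z = 16.65): the sphere: section is a regular 8-gon, circumradius = √(r²−h²) = √(8.5²−8.15²) = 2.414 (perimeter = 2·8·2.414·sin(180°/8) = 14.78 mm); the cube at (5.5, 11.5) (footprint 20.5×13) is included at this height (perimeter 67.00 mm); Taking the union: the 2 present regions are separate (no shared area or edge), so areas and boundary lengths simply add and each stays a separate island — boundary = 81.78 mm; (whole slice rotated 20° about Z — lengths, areas and connectivity unchanged). So its perimeter = 81.78 mm. Layer 109 (z = 16.35): the sphere: section is a regular 8-gon, circumradius = √(r²−h²) = √(8.5²−7.85²) = 3.260 (perimeter = 2·8·3.260·sin(180°/8) = 19.96 mm); the cube at (5.5, 11.5) does not reach this height (z outside [16.5, 35.5]); Combining (union): only the r=8.5 sphere is present, so the union is just that shape — boundary = 19.96 mm; (whole slice rotated 20° about Z — lengths, areas and connectivity unchanged). So its perimeter = 19.96 mm. Layer 111 is larger (81.78 vs 19.96 mm).

layer 111 (z = 16.65 mm)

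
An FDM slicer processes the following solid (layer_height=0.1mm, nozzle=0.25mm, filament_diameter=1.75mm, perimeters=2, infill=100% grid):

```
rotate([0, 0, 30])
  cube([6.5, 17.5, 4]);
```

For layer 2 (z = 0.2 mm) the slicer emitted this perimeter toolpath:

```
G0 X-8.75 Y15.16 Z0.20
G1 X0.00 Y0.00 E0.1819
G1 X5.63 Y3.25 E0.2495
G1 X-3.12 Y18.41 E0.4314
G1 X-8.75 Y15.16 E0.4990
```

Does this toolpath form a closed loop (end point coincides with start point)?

Start point (G0): (-8.75, 15.16). End point (last G1): the path returns to the start — closed.

yes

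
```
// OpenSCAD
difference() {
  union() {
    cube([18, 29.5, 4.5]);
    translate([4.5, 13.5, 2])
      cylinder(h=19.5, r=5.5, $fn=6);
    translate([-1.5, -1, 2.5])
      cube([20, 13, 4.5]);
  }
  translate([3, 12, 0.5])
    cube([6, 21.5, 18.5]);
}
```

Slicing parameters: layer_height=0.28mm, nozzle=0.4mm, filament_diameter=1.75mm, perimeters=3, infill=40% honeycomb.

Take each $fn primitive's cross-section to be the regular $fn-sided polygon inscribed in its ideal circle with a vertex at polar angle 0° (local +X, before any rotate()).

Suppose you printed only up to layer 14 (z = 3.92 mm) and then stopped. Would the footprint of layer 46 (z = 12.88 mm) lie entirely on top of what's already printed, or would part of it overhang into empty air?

Compare the two slices. At z = 3.92: the cube (footprint 18×29.5) is included at this height (area 531.00 mm²); the r=5.5 cylinder at (4.5, 13.5) gives a regular 6-gon of circumradius 5.5 (constant along its height) (area = (6/2)·5.500²·sin(360°/6) = 78.59 mm²); the cube at (-1.5, -1) is present — its section is the full 20×13 rectangle (area 260.00 mm²); Taking the union: the regions partially overlap — summed areas 869.59 mm² minus the doubly-counted overlap 292.88 mm² gives 576.72 mm² — area = 576.72 mm²; the 6×21.5 cube at (3, 12) contributes its full rectangle (area 129.00 mm²); Taking the first minus the rest: starting from that combined region (576.72 mm²), the 6×21.5 cube at (3, 12) partially overlaps it — only the 105.00 mm² overlap (of its 129.00 mm²) is removed, clipping the outline — area = 471.72 mm². At z = 12.88: the cube does not reach this height (z outside [0, 4.5]); the r=5.5 cylinder at (4.5, 13.5) contributes a regular 6-gon of circumradius 5.5 (area = (6/2)·5.500²·sin(360°/6) = 78.59 mm²); the cube at (-1.5, -1) does not reach this height (z outside [2.5, 7]); Combining (union): only the r=5.5 cylinder at (4.5, 13.5) is present, so the union is just that shape — area = 78.59 mm²; the 6×21.5 cube at (3, 12) contributes its full rectangle (area 129.00 mm²); Subtracting the remaining from the first: starting from the result so far (78.59 mm²), the 6×21.5 cube at (3, 12) partially overlaps it — only the 34.93 mm² overlap (of its 129.00 mm²) is removed, clipping the outline — area = 43.67 mm². Checking containment: the cross-section at z = 12.88 is a subset of the cross-section at z = 3.92.

entirely on top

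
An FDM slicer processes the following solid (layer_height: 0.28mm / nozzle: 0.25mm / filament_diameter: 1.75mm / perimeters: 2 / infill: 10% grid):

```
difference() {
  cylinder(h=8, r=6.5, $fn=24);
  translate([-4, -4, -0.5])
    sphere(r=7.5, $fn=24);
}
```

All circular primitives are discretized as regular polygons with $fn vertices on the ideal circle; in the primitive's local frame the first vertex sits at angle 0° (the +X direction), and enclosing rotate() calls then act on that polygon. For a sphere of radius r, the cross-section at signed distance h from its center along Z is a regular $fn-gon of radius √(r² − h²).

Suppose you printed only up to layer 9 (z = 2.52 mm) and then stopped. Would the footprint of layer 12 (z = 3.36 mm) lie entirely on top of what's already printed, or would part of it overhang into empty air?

part overhangs

Compare the two slices. At z = 2.52: the cylinder: section is a regular 24-gon, circumradius r=6.5 (area = (24/2)·6.500²·sin(360°/24) = 131.22 mm²); the r=7.5 sphere at (-4, -4) slices to a regular 24-gon of circumradius 6.865 (√(r²−h²) with h=3.02 from center) (area = (24/2)·6.865²·sin(360°/24) = 146.38 mm²); After the difference (first − rest): starting from the r=6.5 cylinder (131.22 mm²), the r=7.5 sphere at (-4, -4) partially overlaps it — only the 65.80 mm² overlap (of its 146.38 mm²) is removed, clipping the outline — area = 65.42 mm². At z = 3.36: the cylinder: section is a regular 24-gon, circumradius r=6.5 (area = (24/2)·6.500²·sin(360°/24) = 131.22 mm²); the r=7.5 sphere at (-4, -4) slices to a regular 24-gon of circumradius 6.430 (√(r²−h²) with h=3.86 from center) (area = (24/2)·6.430²·sin(360°/24) = 128.43 mm²); Taking the first minus the rest: starting from the r=6.5 cylinder (131.22 mm²), the r=7.5 sphere at (-4, -4) partially overlaps it — only the 59.53 mm² overlap (of its 128.43 mm²) is removed, clipping the outline — area = 71.69 mm². Checking containment: at z = 3.36 the cross-section extends beyond the z = 2.52 cross-section by about 6.27 mm².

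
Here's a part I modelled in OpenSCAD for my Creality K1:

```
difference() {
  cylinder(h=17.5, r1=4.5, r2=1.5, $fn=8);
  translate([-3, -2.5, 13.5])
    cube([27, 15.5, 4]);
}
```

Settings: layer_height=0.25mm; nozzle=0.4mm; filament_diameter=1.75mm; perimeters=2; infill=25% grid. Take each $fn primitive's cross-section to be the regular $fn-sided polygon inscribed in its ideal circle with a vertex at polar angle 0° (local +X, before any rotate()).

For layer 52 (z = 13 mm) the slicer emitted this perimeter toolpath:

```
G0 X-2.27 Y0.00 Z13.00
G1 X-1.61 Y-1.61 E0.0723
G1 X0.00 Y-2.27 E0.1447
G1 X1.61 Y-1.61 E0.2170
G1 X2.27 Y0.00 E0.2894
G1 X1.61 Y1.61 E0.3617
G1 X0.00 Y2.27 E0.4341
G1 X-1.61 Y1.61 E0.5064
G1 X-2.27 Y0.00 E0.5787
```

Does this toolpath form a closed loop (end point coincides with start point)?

yes

Start point (G0): (-2.27, 0.00). End point (last G1): the path returns to the start — closed.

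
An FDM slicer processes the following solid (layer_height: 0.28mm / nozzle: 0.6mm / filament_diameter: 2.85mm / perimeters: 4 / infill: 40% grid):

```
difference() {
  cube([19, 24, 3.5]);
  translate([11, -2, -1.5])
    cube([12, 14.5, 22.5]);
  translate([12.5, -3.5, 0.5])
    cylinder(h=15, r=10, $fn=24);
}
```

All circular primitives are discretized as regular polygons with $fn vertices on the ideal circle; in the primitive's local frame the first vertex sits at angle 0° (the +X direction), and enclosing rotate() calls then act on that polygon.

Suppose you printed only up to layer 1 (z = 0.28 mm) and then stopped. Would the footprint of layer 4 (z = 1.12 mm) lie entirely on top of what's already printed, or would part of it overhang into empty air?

Compare the two slices. At z = 0.28: the 19×24 cube contributes its full rectangle (area 456.00 mm²); the cube at (11, -2) (footprint 12×14.5) is included at this height (area 174.00 mm²); the cylinder at (12.5, -3.5) is absent (z outside [0.5, 15.5]); Taking the first minus the rest: starting from the 19×24 cube (456.00 mm²), the 12×14.5 cube at (11, -2) partially overlaps it — only the 100.00 mm² overlap (of its 174.00 mm²) is removed, clipping the outline — area = 356.00 mm². At z = 1.12: the 19×24 cube contributes its full rectangle (area 456.00 mm²); the cube at (11, -2) is present — its section is the full 12×14.5 rectangle (area 174.00 mm²); the r=10 cylinder at (12.5, -3.5) contributes a regular 24-gon of circumradius 10 (area = (24/2)·10.000²·sin(360°/24) = 310.58 mm²); Taking the first minus the rest: starting from the 19×24 cube (456.00 mm²), the 12×14.5 cube at (11, -2) partially overlaps it — only the 100.00 mm² overlap (of its 174.00 mm²) is removed, clipping the outline; the r=10 cylinder at (12.5, -3.5) partially overlaps it — only the 33.97 mm² overlap (of its 310.58 mm²) is removed, clipping the outline — area = 322.03 mm². Checking containment: the cross-section at z = 1.12 is a subset of the cross-section at z = 0.28.

entirely on top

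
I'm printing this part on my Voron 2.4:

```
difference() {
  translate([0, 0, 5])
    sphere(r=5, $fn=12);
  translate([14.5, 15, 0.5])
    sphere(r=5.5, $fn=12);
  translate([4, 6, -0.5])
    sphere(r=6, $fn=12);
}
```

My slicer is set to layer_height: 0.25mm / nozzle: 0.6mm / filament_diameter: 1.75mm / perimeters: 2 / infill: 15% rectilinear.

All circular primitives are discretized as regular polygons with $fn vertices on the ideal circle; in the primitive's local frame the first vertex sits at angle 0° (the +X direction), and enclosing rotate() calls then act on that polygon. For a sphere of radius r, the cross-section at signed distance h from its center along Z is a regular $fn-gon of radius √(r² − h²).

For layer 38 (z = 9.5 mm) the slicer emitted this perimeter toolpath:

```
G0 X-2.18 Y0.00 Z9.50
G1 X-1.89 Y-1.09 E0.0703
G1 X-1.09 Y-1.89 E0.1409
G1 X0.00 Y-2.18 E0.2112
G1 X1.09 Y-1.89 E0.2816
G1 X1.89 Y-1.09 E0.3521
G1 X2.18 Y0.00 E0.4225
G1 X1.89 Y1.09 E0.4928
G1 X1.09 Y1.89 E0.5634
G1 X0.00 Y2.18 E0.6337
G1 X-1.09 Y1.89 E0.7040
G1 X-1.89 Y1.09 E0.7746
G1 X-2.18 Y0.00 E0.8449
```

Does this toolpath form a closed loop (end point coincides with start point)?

Start point (G0): (-2.18, 0.00). End point (last G1): the path returns to the start — closed.

yes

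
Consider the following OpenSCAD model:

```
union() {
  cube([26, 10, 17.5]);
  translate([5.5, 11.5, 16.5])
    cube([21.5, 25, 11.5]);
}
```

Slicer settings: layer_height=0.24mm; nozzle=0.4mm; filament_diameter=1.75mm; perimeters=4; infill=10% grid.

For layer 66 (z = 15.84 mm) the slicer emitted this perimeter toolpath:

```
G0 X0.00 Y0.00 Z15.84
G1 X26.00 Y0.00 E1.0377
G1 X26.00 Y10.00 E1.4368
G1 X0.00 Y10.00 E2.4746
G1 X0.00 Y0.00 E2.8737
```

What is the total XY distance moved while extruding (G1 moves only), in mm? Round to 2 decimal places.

Sum the Euclidean lengths of each G1 segment: total = 72.00 mm.

72.00 mm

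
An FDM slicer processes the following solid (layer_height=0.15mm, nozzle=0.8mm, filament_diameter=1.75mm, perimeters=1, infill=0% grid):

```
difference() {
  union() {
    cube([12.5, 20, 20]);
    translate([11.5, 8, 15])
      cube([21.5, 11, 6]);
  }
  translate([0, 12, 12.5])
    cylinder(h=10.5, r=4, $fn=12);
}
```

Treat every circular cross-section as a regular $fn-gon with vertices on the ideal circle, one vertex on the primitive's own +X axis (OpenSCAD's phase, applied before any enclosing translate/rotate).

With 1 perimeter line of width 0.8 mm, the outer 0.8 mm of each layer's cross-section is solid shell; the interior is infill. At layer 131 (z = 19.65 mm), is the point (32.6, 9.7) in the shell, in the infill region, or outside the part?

shell

At z = 19.65 mm: the cube (footprint 12.5×20) is included at this height; the cube at (11.5, 8) (footprint 21.5×11) is included at this height; Merging all regions: the regions partially overlap (shared area 11.00 mm²), so overlapping operands fuse into one piece — 1 connected region; the r=4 cylinder at (0, 12) gives a regular 12-gon of circumradius 4 (constant along its height); Subtracting the remaining from the first: starting from that combined region, the r=4 cylinder at (0, 12) partially overlaps it — only the 24.00 mm² overlap (of its 48.00 mm²) is removed, clipping the outline — 1 connected region. Overall, the cross-section is a single solid region. The nearest boundary edge runs (33.00, 19.00)→(33.00, 8.00); distance from the point to it = 0.40 mm. The point is inside the cross-section, 0.40 mm from the nearest boundary — within the 0.8 mm shell band (1 × 0.8).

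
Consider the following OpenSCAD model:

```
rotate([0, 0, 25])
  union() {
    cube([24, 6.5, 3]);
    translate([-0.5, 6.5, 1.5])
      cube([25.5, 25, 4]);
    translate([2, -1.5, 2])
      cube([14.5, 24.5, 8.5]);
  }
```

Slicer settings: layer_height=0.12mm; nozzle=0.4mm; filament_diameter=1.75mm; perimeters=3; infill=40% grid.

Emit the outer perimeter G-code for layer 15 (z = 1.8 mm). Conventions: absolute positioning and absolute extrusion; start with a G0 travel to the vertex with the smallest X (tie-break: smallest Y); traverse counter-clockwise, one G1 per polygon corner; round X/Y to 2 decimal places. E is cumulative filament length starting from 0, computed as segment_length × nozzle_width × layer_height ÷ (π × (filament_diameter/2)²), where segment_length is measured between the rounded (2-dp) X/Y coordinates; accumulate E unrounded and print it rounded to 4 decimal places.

At z = 1.8 mm: the cube (footprint 24×6.5) is included at this height; the cube at (-0.5, 6.5) is present — its section is the full 25.5×25 rectangle; the cube at (2, -1.5) is not intersected at this z (z outside [2, 10.5]); Taking the union: the 2 present regions share edge segments without overlapping in area, so areas simply add but the touching pieces fuse into one outline (the shared edge portions become interior and drop out of the boundary) — 1 connected region; (rotated 25° about Z; rotation is an isometry so areas/perimeters/island counts are preserved). The outline is a single polygon with 8 vertices. Extrusion per mm of travel: 0.4 × 0.12 / (π × 0.875²) = 0.019956. Accumulating E over each segment gives final E = 2.2750.

G0 X-13.77 Y28.34 Z1.80
G1 X-3.20 Y5.68 E0.4990
G1 X-2.75 Y5.89 E0.5089
G1 X0.00 Y0.00 E0.6386
G1 X21.75 Y10.14 E1.1175
G1 X19.00 Y16.03 E1.2472
G1 X19.91 Y16.46 E1.2673
G1 X9.35 Y39.11 E1.7660
G1 X-13.77 Y28.34 E2.2750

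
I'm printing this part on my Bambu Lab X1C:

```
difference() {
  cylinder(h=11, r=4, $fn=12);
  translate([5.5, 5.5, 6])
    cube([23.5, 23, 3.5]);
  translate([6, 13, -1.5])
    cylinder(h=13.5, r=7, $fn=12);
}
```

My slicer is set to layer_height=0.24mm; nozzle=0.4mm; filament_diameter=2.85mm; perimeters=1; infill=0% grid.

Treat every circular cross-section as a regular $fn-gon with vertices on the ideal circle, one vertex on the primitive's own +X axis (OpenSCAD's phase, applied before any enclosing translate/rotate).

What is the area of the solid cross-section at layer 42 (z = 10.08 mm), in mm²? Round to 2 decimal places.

At z = 10.08 mm: the cylinder: section is a regular 12-gon, circumradius r=4 (area = (12/2)·4.000²·sin(360°/12) = 48.00 mm²); the cube at (5.5, 5.5) is absent (z outside [6, 9.5]); the r=7 cylinder at (6, 13) contributes a regular 12-gon of circumradius 7 (area = (12/2)·7.000²·sin(360°/12) = 147.00 mm²); Subtracting the remaining from the first: starting from the r=4 cylinder (48.00 mm²), the r=7 cylinder at (6, 13) misses the remaining region (no effect) — area = 48.00 mm². Overall, the cross-section is a single solid region. Net area = 48.00 mm².

48.00 mm²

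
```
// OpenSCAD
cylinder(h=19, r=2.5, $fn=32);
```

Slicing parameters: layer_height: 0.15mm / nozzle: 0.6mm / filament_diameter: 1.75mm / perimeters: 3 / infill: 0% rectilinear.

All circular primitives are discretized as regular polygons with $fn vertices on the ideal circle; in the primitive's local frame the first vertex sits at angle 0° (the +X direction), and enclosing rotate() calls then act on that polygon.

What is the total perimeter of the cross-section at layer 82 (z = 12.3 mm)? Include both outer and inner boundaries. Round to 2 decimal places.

At z = 12.3 mm: the cylinder: section is a regular 32-gon, circumradius r=2.5 (perimeter = 2·32·2.500·sin(180°/32) = 15.68 mm). Overall, the cross-section is a single solid region. Total boundary length (outer) = 15.68 mm.

15.68 mm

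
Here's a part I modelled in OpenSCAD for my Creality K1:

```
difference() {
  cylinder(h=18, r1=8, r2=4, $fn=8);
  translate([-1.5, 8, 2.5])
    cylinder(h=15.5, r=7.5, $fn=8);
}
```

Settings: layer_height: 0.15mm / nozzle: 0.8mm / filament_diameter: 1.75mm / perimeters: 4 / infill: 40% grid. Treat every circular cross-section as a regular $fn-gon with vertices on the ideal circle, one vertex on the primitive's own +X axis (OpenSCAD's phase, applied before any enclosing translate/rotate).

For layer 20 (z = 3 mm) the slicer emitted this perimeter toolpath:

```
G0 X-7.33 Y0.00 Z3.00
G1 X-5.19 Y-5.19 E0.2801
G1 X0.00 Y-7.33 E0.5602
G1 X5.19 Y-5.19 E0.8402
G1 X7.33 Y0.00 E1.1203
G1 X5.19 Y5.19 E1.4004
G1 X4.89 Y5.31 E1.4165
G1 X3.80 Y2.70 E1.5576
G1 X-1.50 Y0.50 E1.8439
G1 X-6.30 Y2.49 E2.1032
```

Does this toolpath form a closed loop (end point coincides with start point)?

no

Start point (G0): (-7.33, 0.00). End point (last G1): the path does not return to the start — open.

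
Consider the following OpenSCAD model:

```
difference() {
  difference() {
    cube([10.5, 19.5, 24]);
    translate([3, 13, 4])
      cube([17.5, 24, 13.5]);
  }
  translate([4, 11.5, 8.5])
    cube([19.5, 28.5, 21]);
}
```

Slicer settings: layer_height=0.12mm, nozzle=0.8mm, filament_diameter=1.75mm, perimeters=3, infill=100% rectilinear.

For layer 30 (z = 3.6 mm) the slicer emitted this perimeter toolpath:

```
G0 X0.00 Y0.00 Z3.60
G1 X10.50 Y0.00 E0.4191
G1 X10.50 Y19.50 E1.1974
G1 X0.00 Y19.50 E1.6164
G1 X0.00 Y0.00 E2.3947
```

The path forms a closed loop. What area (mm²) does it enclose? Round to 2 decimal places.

Apply the shoelace formula to the sequence of (X, Y) vertices; enclosed area = 204.75 mm².

204.75 mm²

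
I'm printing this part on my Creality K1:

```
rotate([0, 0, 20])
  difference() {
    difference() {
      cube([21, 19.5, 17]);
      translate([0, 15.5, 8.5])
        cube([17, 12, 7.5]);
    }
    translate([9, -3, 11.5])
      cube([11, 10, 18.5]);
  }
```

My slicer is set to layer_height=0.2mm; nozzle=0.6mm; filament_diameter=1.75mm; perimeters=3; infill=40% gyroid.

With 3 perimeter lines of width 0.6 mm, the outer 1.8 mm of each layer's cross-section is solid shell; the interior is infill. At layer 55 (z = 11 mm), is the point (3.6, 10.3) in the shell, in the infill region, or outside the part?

infill

At z = 11 mm: the cube (footprint 21×19.5) is included at this height; the 17×12 cube at (0, 15.5) contributes its full rectangle; Taking the first minus the rest: starting from the 21×19.5 cube, the 17×12 cube at (0, 15.5) partially overlaps it — only the 68.00 mm² overlap (of its 204.00 mm²) is removed, clipping the outline — 1 connected region; the cube at (9, -3) is absent (z outside [11.5, 30]); Subtracting the remaining from the first: none of the subtracted shapes is present at this height, so that combined region is unchanged — 1 connected region; (rotated 20° about Z; rotation is an isometry so areas/perimeters/island counts are preserved). Overall, the cross-section is a single solid region. Undo the 20° rotation: the query point maps to (6.906, 8.448) in the un-rotated model frame. The nearest boundary edge runs (0.00, 0.00)→(0.00, 15.50); distance from the point to it = 6.91 mm. The point is inside the cross-section and 6.91 mm from the nearest boundary — more than the 1.8 mm shell width (3 × 0.6), so it's in the infill interior.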